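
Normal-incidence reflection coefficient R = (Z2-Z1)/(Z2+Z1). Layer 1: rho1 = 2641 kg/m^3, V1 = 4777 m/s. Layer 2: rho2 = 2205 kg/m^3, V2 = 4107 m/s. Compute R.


Z1 = 2641 * 4777 = 12616057
Z2 = 2205 * 4107 = 9055935
R = (9055935 - 12616057) / (9055935 + 12616057) = -3560122 / 21671992 = -0.1643

-0.1643


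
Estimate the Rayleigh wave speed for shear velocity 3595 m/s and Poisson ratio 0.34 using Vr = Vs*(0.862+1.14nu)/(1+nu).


Numerator factor = 0.862 + 1.14*0.34 = 1.2496
Denominator = 1 + 0.34 = 1.34
Vr = 3595 * 1.2496 / 1.34 = 3352.47 m/s

3352.47


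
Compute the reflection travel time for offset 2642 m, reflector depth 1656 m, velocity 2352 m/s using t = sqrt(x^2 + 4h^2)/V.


x^2 + 4h^2 = 2642^2 + 4*1656^2 = 6980164 + 10969344 = 17949508
sqrt(17949508) = 4236.686
t = 4236.686 / 2352 = 1.8013 s

1.8013


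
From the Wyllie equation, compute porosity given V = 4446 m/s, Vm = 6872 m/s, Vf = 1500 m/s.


1/V - 1/Vm = 1/4446 - 1/6872 = 7.94e-05
1/Vf - 1/Vm = 1/1500 - 1/6872 = 0.00052115
phi = 7.94e-05 / 0.00052115 = 0.1524

0.1524


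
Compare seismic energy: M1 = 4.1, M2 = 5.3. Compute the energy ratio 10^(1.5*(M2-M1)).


M2 - M1 = 5.3 - 4.1 = 1.2
1.5 * 1.2 = 1.8
ratio = 10^1.8 = 63.1

63.1


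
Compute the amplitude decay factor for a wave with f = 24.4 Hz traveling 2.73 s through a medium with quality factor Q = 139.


pi*f*t/Q = pi*24.4*2.73/139 = 1.505524
A/A0 = exp(-1.505524) = 0.221901

0.221901


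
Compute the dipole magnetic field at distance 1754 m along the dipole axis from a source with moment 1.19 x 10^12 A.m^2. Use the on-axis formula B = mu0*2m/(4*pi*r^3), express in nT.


m = 1.19 x 10^12 = 1190000000000 A.m^2
2m = 2380000000000 A.m^2
r^3 = 1754^3 = 5396209064
B = (4pi*10^-7) * 2380000000000 / (4*pi * 5396209064) * 1e9
= 2990796.206217 / 67810763010.79 * 1e9
= 44105.0369 nT

44105.0369


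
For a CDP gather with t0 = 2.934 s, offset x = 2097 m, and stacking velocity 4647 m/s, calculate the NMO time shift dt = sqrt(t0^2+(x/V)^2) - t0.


x/Vnmo = 2097/4647 = 0.451259
(x/Vnmo)^2 = 0.203635
t0^2 = 8.608356
sqrt(8.608356 + 0.203635) = 2.9685
dt = 2.9685 - 2.934 = 0.0345

0.0345


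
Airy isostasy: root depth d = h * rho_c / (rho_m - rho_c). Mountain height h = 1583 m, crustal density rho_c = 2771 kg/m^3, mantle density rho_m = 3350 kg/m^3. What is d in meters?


rho_m - rho_c = 3350 - 2771 = 579
d = 1583 * 2771 / 579
= 4386493 / 579
= 7575.98 m

7575.98


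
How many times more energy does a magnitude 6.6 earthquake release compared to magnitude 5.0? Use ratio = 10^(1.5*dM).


M2 - M1 = 6.6 - 5.0 = 1.6
1.5 * 1.6 = 2.4
ratio = 10^2.4 = 251.19

251.19


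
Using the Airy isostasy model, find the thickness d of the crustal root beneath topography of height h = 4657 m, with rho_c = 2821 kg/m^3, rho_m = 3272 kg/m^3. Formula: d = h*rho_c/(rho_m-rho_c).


rho_m - rho_c = 3272 - 2821 = 451
d = 4657 * 2821 / 451
= 13137397 / 451
= 29129.48 m

29129.48


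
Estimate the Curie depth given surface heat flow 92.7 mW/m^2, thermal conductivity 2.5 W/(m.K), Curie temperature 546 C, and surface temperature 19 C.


T_Curie - T_surf = 546 - 19 = 527 C
Convert q to W/m^2: 92.7 mW/m^2 = 0.0927 W/m^2
d = 527 * 2.5 / 0.0927 = 14212.51 m

14212.51


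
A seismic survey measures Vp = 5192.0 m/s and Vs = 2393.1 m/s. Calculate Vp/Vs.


Vp/Vs = 5192.0 / 2393.1
= 2.1696

2.1696


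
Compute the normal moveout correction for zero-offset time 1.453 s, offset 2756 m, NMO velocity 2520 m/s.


x/Vnmo = 2756/2520 = 1.093651
(x/Vnmo)^2 = 1.196072
t0^2 = 2.111209
sqrt(2.111209 + 1.196072) = 1.818593
dt = 1.818593 - 1.453 = 0.365593

0.365593


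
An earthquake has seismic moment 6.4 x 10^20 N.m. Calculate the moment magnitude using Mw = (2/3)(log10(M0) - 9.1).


log10(M0) = log10(6.4 x 10^20) = 20.8062
Mw = 2/3 * (20.8062 - 9.1)
= 2/3 * 11.7062
= 7.8

7.8


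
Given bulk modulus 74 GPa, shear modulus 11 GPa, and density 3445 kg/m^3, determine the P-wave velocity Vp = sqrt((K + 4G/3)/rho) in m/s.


First compute the effective modulus:
K + 4G/3 = 74e9 + 4*11e9/3 = 88666666666.67 Pa
Then divide by density:
88666666666.67 / 3445 = 25737784.2284 Pa/(kg/m^3)
Take the square root:
Vp = sqrt(25737784.2284) = 5073.24 m/s

5073.24


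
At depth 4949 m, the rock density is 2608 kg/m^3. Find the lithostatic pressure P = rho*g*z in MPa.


P = rho * g * z / 1e6
= 2608 * 9.81 * 4949 / 1e6
= 126617591.52 / 1e6
= 126.6176 MPa

126.6176


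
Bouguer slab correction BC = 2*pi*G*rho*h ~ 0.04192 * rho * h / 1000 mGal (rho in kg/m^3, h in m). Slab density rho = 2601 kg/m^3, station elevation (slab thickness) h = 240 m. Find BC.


BC = 0.04192 * rho * h / 1000
= 0.04192 * 2601 * 240 / 1000
= 26.1681 mGal

26.1681


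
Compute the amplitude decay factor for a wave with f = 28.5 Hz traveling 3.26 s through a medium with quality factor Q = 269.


pi*f*t/Q = pi*28.5*3.26/269 = 1.085076
A/A0 = exp(-1.085076) = 0.337876

0.337876


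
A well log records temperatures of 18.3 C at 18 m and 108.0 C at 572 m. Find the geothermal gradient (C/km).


dT = 108.0 - 18.3 = 89.7 C
dz = 572 - 18 = 554 m
gradient = dT/dz * 1000 = 89.7/554 * 1000 = 161.9134 C/km

161.9134


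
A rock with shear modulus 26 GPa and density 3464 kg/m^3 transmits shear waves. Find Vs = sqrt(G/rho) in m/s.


Convert G to Pa: G = 26e9 Pa
Compute G/rho = 26e9 / 3464 = 7505773.6721
Vs = sqrt(7505773.6721) = 2739.67 m/s

2739.67


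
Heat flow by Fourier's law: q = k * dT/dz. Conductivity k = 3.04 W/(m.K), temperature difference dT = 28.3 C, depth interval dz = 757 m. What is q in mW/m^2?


q = k * dT / dz * 1000
= 3.04 * 28.3 / 757 * 1000
= 0.113649 * 1000
= 113.6486 mW/m^2

113.6486


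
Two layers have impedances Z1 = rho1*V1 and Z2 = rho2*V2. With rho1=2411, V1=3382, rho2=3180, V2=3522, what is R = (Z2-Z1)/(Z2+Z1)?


Z1 = 2411 * 3382 = 8154002
Z2 = 3180 * 3522 = 11199960
R = (11199960 - 8154002) / (11199960 + 8154002) = 3045958 / 19353962 = 0.1574

0.1574


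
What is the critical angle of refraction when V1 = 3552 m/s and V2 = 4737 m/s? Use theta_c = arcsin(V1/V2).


V1/V2 = 3552/4737 = 0.749842
theta_c = arcsin(0.749842) = 48.5767 degrees

48.5767


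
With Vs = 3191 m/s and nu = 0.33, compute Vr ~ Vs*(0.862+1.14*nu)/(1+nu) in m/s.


Numerator factor = 0.862 + 1.14*0.33 = 1.2382
Denominator = 1 + 0.33 = 1.33
Vr = 3191 * 1.2382 / 1.33 = 2970.75 m/s

2970.75


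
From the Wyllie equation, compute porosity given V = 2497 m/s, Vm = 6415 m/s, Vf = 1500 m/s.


1/V - 1/Vm = 1/2497 - 1/6415 = 0.0002446
1/Vf - 1/Vm = 1/1500 - 1/6415 = 0.00051078
phi = 0.0002446 / 0.00051078 = 0.4789

0.4789


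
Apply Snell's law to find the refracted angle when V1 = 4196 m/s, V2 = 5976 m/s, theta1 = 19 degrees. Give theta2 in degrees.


sin(theta1) = sin(19 deg) = 0.325568
sin(theta2) = V2/V1 * sin(theta1) = 5976/4196 * 0.325568 = 0.463679
theta2 = arcsin(0.463679) = 27.6247 degrees

27.6247


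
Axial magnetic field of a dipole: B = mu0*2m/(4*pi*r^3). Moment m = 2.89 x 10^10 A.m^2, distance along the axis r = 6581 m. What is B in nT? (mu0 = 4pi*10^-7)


m = 2.89 x 10^10 = 28900000000 A.m^2
2m = 57800000000 A.m^2
r^3 = 6581^3 = 285020220941
B = (4pi*10^-7) * 57800000000 / (4*pi * 285020220941) * 1e9
= 72633.622151 / 3581669728931.14 * 1e9
= 20.2793 nT

20.2793


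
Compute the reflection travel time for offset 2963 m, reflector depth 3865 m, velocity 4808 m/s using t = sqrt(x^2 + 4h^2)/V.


x^2 + 4h^2 = 2963^2 + 4*3865^2 = 8779369 + 59752900 = 68532269
sqrt(68532269) = 8278.4219
t = 8278.4219 / 4808 = 1.7218 s

1.7218


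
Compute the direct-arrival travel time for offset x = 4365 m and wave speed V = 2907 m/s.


t = x / V
= 4365 / 2907
= 1.5015 s

1.5015


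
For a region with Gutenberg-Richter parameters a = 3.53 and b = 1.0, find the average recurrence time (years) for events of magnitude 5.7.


log10(N) = 3.53 - 1.0*5.7 = -2.17
N = 10^-2.17 = 0.006761
T = 1/N = 1/0.006761 = 147.9108 years

147.9108


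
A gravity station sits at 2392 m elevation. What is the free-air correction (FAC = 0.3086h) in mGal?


FAC = 0.3086 * h
= 0.3086 * 2392
= 738.1712 mGal

738.1712


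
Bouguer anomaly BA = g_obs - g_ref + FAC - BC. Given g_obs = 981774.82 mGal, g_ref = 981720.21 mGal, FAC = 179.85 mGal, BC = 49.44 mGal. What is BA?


BA = g_obs - g_ref + FAC - BC
= 981774.82 - 981720.21 + 179.85 - 49.44
= 185.02 mGal

185.02


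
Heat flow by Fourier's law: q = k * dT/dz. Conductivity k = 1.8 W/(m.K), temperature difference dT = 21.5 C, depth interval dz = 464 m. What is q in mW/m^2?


q = k * dT / dz * 1000
= 1.8 * 21.5 / 464 * 1000
= 0.083405 * 1000
= 83.4052 mW/m^2

83.4052


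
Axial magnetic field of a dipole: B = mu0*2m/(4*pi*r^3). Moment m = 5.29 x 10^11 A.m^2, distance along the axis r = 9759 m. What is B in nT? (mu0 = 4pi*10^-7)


m = 5.29 x 10^11 = 529000000000 A.m^2
2m = 1058000000000 A.m^2
r^3 = 9759^3 = 929428432479
B = (4pi*10^-7) * 1058000000000 / (4*pi * 929428432479) * 1e9
= 1329522.010999 / 11679542142054.01 * 1e9
= 113.8334 nT

113.8334


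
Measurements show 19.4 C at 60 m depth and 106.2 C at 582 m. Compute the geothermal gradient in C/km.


dT = 106.2 - 19.4 = 86.8 C
dz = 582 - 60 = 522 m
gradient = dT/dz * 1000 = 86.8/522 * 1000 = 166.2835 C/km

166.2835


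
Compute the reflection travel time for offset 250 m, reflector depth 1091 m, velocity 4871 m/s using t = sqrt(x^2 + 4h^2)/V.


x^2 + 4h^2 = 250^2 + 4*1091^2 = 62500 + 4761124 = 4823624
sqrt(4823624) = 2196.275
t = 2196.275 / 4871 = 0.4509 s

0.4509


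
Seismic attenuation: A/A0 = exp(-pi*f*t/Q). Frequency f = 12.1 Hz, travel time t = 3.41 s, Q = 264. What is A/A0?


pi*f*t/Q = pi*12.1*3.41/264 = 0.491005
A/A0 = exp(-0.491005) = 0.612011

0.612011


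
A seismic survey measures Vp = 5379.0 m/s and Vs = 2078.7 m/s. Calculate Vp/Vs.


Vp/Vs = 5379.0 / 2078.7
= 2.5877

2.5877


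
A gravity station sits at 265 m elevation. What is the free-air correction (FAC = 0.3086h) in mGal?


FAC = 0.3086 * h
= 0.3086 * 265
= 81.779 mGal

81.779


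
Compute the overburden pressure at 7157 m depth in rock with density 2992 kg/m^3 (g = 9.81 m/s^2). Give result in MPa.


P = rho * g * z / 1e6
= 2992 * 9.81 * 7157 / 1e6
= 210068828.64 / 1e6
= 210.0688 MPa

210.0688


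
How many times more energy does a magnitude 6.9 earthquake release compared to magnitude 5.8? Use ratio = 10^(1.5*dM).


M2 - M1 = 6.9 - 5.8 = 1.1
1.5 * 1.1 = 1.65
ratio = 10^1.65 = 44.67

44.67


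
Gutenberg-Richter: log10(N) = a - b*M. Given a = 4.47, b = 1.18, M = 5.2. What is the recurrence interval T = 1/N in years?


log10(N) = 4.47 - 1.18*5.2 = -1.666
N = 10^-1.666 = 0.021577
T = 1/N = 1/0.021577 = 46.3447 years

46.3447


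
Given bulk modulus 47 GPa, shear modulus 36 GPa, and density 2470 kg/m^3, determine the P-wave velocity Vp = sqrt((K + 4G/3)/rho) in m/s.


First compute the effective modulus:
K + 4G/3 = 47e9 + 4*36e9/3 = 95000000000.0 Pa
Then divide by density:
95000000000.0 / 2470 = 38461538.4615 Pa/(kg/m^3)
Take the square root:
Vp = sqrt(38461538.4615) = 6201.74 m/s

6201.74


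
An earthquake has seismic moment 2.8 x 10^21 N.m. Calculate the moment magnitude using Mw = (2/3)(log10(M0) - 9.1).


log10(M0) = log10(2.8 x 10^21) = 21.4472
Mw = 2/3 * (21.4472 - 9.1)
= 2/3 * 12.3472
= 8.23

8.23


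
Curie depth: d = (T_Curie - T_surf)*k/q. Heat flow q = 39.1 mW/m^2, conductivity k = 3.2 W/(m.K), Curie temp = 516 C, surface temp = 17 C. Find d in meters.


T_Curie - T_surf = 516 - 17 = 499 C
Convert q to W/m^2: 39.1 mW/m^2 = 0.0391 W/m^2
d = 499 * 3.2 / 0.0391 = 40838.87 m

40838.87


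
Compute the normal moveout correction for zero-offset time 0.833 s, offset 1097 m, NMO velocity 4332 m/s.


x/Vnmo = 1097/4332 = 0.253232
(x/Vnmo)^2 = 0.064126
t0^2 = 0.693889
sqrt(0.693889 + 0.064126) = 0.870641
dt = 0.870641 - 0.833 = 0.037641

0.037641


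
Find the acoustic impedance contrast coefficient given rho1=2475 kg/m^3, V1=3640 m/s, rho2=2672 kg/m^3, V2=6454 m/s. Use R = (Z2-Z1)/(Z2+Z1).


Z1 = 2475 * 3640 = 9009000
Z2 = 2672 * 6454 = 17245088
R = (17245088 - 9009000) / (17245088 + 9009000) = 8236088 / 26254088 = 0.3137

0.3137


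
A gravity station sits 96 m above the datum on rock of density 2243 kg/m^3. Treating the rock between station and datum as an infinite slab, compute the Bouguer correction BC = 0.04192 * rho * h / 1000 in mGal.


BC = 0.04192 * rho * h / 1000
= 0.04192 * 2243 * 96 / 1000
= 9.0265 mGal

9.0265


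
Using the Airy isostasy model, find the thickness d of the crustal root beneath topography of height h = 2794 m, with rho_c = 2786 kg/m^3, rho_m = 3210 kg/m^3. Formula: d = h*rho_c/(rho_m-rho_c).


rho_m - rho_c = 3210 - 2786 = 424
d = 2794 * 2786 / 424
= 7784084 / 424
= 18358.69 m

18358.69


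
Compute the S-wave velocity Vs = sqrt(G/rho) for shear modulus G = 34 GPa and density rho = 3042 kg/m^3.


Convert G to Pa: G = 34e9 Pa
Compute G/rho = 34e9 / 3042 = 11176857.3307
Vs = sqrt(11176857.3307) = 3343.18 m/s

3343.18


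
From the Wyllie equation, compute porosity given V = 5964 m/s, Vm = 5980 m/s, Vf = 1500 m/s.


1/V - 1/Vm = 1/5964 - 1/5980 = 4.5e-07
1/Vf - 1/Vm = 1/1500 - 1/5980 = 0.00049944
phi = 4.5e-07 / 0.00049944 = 0.0009

9.000000e-04


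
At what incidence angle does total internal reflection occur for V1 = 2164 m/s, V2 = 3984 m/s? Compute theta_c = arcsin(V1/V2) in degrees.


V1/V2 = 2164/3984 = 0.543173
theta_c = arcsin(0.543173) = 32.8999 degrees

32.8999


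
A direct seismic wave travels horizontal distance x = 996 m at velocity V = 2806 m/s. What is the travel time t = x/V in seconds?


t = x / V
= 996 / 2806
= 0.355 s

0.355


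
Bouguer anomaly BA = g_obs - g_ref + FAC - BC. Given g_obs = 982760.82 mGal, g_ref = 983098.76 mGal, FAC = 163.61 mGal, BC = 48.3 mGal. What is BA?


BA = g_obs - g_ref + FAC - BC
= 982760.82 - 983098.76 + 163.61 - 48.3
= -222.63 mGal

-222.63


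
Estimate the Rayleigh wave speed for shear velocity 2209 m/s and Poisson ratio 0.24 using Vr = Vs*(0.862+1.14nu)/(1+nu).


Numerator factor = 0.862 + 1.14*0.24 = 1.1356
Denominator = 1 + 0.24 = 1.24
Vr = 2209 * 1.1356 / 1.24 = 2023.02 m/s

2023.02


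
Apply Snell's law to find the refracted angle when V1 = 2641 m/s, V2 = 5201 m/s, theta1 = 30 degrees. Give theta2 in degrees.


sin(theta1) = sin(30 deg) = 0.5
sin(theta2) = V2/V1 * sin(theta1) = 5201/2641 * 0.5 = 0.984665
theta2 = arcsin(0.984665) = 79.953 degrees

79.953


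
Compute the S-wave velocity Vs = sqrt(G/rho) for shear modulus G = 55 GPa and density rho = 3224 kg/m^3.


Convert G to Pa: G = 55e9 Pa
Compute G/rho = 55e9 / 3224 = 17059553.3499
Vs = sqrt(17059553.3499) = 4130.32 m/s

4130.32


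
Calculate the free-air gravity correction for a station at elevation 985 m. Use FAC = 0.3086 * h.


FAC = 0.3086 * h
= 0.3086 * 985
= 303.971 mGal

303.971


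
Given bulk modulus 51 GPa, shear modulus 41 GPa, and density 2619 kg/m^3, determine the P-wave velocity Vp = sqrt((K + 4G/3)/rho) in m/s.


First compute the effective modulus:
K + 4G/3 = 51e9 + 4*41e9/3 = 105666666666.67 Pa
Then divide by density:
105666666666.67 / 2619 = 40346188.1125 Pa/(kg/m^3)
Take the square root:
Vp = sqrt(40346188.1125) = 6351.86 m/s

6351.86


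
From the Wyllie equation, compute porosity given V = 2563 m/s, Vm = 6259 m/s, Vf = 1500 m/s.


1/V - 1/Vm = 1/2563 - 1/6259 = 0.0002304
1/Vf - 1/Vm = 1/1500 - 1/6259 = 0.0005069
phi = 0.0002304 / 0.0005069 = 0.4545

0.4545


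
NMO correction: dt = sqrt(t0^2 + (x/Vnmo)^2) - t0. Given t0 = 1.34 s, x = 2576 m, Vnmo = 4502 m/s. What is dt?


x/Vnmo = 2576/4502 = 0.57219
(x/Vnmo)^2 = 0.327402
t0^2 = 1.7956
sqrt(1.7956 + 0.327402) = 1.457052
dt = 1.457052 - 1.34 = 0.117052

0.117052


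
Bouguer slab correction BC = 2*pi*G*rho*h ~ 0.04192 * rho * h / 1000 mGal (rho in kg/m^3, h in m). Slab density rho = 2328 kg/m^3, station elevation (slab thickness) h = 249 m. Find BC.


BC = 0.04192 * rho * h / 1000
= 0.04192 * 2328 * 249 / 1000
= 24.2999 mGal

24.2999


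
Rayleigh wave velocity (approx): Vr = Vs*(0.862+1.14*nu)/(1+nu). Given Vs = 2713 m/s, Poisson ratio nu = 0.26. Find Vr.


Numerator factor = 0.862 + 1.14*0.26 = 1.1584
Denominator = 1 + 0.26 = 1.26
Vr = 2713 * 1.1584 / 1.26 = 2494.24 m/s

2494.24


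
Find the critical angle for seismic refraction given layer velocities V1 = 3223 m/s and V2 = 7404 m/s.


V1/V2 = 3223/7404 = 0.435305
theta_c = arcsin(0.435305) = 25.8047 degrees

25.8047


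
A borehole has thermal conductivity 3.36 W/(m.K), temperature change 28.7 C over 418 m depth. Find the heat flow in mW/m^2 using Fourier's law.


q = k * dT / dz * 1000
= 3.36 * 28.7 / 418 * 1000
= 0.230699 * 1000
= 230.6986 mW/m^2

230.6986


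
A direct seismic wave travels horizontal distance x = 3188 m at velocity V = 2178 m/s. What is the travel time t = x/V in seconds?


t = x / V
= 3188 / 2178
= 1.4637 s

1.4637


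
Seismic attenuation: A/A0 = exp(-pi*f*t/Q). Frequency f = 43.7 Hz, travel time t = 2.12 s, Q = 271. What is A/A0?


pi*f*t/Q = pi*43.7*2.12/271 = 1.073984
A/A0 = exp(-1.073984) = 0.341645

0.341645


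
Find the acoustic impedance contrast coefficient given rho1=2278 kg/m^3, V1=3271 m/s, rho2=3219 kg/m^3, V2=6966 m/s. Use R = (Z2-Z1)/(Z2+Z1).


Z1 = 2278 * 3271 = 7451338
Z2 = 3219 * 6966 = 22423554
R = (22423554 - 7451338) / (22423554 + 7451338) = 14972216 / 29874892 = 0.5012

0.5012


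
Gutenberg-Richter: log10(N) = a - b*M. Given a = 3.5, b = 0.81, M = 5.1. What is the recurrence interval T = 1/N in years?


log10(N) = 3.5 - 0.81*5.1 = -0.631
N = 10^-0.631 = 0.233884
T = 1/N = 1/0.233884 = 4.2756 years

4.2756


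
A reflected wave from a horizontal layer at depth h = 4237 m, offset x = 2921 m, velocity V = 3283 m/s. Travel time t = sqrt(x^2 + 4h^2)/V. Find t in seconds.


x^2 + 4h^2 = 2921^2 + 4*4237^2 = 8532241 + 71808676 = 80340917
sqrt(80340917) = 8963.3095
t = 8963.3095 / 3283 = 2.7302 s

2.7302


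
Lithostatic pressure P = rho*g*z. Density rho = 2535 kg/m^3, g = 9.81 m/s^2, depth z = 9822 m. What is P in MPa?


P = rho * g * z / 1e6
= 2535 * 9.81 * 9822 / 1e6
= 244256933.7 / 1e6
= 244.2569 MPa

244.2569


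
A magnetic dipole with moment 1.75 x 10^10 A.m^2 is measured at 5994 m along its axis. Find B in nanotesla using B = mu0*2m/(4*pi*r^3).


m = 1.75 x 10^10 = 17500000000 A.m^2
2m = 35000000000 A.m^2
r^3 = 5994^3 = 215352647784
B = (4pi*10^-7) * 35000000000 / (4*pi * 215352647784) * 1e9
= 43982.29715 / 2706201184837.3 * 1e9
= 16.2524 nT

16.2524


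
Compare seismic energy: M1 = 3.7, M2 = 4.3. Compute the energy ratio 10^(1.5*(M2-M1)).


M2 - M1 = 4.3 - 3.7 = 0.6
1.5 * 0.6 = 0.9
ratio = 10^0.9 = 7.94

7.94


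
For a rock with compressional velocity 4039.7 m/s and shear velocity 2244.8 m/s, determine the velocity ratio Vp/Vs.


Vp/Vs = 4039.7 / 2244.8
= 1.7996

1.7996


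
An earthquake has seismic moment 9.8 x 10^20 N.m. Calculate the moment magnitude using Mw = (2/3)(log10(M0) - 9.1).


log10(M0) = log10(9.8 x 10^20) = 20.9912
Mw = 2/3 * (20.9912 - 9.1)
= 2/3 * 11.8912
= 7.93

7.93


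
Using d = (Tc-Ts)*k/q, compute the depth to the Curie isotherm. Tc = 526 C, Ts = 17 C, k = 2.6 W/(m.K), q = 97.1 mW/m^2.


T_Curie - T_surf = 526 - 17 = 509 C
Convert q to W/m^2: 97.1 mW/m^2 = 0.0971 W/m^2
d = 509 * 2.6 / 0.0971 = 13629.25 m

13629.25


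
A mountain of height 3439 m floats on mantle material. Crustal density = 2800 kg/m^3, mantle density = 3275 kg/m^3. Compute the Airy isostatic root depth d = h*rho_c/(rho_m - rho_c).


rho_m - rho_c = 3275 - 2800 = 475
d = 3439 * 2800 / 475
= 9629200 / 475
= 20272.0 m

20272.0


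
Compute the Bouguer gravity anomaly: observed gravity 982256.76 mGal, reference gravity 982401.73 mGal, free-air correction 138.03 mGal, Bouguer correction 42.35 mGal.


BA = g_obs - g_ref + FAC - BC
= 982256.76 - 982401.73 + 138.03 - 42.35
= -49.29 mGal

-49.29


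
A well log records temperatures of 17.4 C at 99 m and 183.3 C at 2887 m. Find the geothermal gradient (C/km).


dT = 183.3 - 17.4 = 165.9 C
dz = 2887 - 99 = 2788 m
gradient = dT/dz * 1000 = 165.9/2788 * 1000 = 59.505 C/km

59.505


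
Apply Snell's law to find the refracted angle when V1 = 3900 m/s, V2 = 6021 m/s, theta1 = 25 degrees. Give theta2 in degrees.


sin(theta1) = sin(25 deg) = 0.422618
sin(theta2) = V2/V1 * sin(theta1) = 6021/3900 * 0.422618 = 0.652458
theta2 = arcsin(0.652458) = 40.7272 degrees

40.7272


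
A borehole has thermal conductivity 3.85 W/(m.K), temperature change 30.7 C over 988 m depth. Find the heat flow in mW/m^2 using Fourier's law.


q = k * dT / dz * 1000
= 3.85 * 30.7 / 988 * 1000
= 0.119631 * 1000
= 119.6306 mW/m^2

119.6306


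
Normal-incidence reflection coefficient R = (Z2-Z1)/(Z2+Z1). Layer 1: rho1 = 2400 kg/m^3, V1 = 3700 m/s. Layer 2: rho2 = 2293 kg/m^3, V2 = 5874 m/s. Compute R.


Z1 = 2400 * 3700 = 8880000
Z2 = 2293 * 5874 = 13469082
R = (13469082 - 8880000) / (13469082 + 8880000) = 4589082 / 22349082 = 0.2053

0.2053


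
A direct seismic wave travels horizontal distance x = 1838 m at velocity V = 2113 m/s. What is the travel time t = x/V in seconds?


t = x / V
= 1838 / 2113
= 0.8699 s

0.8699


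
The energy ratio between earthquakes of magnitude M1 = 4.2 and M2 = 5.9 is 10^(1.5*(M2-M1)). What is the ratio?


M2 - M1 = 5.9 - 4.2 = 1.7
1.5 * 1.7 = 2.55
ratio = 10^2.55 = 354.81

354.81


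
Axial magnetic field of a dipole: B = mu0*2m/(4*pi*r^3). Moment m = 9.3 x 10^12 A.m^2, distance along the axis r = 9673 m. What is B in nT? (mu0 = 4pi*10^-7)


m = 9.3 x 10^12 = 9300000000000 A.m^2
2m = 18600000000000 A.m^2
r^3 = 9673^3 = 905072904217
B = (4pi*10^-7) * 18600000000000 / (4*pi * 905072904217) * 1e9
= 23373449.342708 / 11373481547405.22 * 1e9
= 2055.0831 nT

2055.0831


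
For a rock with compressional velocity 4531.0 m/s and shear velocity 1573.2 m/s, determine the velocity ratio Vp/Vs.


Vp/Vs = 4531.0 / 1573.2
= 2.8801

2.8801


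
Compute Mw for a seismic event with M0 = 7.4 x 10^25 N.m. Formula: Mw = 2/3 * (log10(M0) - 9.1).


log10(M0) = log10(7.4 x 10^25) = 25.8692
Mw = 2/3 * (25.8692 - 9.1)
= 2/3 * 16.7692
= 11.18

11.18


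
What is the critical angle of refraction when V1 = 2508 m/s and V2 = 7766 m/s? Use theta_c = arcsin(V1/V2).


V1/V2 = 2508/7766 = 0.322946
theta_c = arcsin(0.322946) = 18.8412 degrees

18.8412


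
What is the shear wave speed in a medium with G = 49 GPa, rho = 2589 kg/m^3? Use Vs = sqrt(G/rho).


Convert G to Pa: G = 49e9 Pa
Compute G/rho = 49e9 / 2589 = 18926226.3422
Vs = sqrt(18926226.3422) = 4350.43 m/s

4350.43


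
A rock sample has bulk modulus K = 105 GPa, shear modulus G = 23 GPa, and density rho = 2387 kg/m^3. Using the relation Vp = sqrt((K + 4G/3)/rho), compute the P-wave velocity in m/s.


First compute the effective modulus:
K + 4G/3 = 105e9 + 4*23e9/3 = 135666666666.67 Pa
Then divide by density:
135666666666.67 / 2387 = 56835637.4808 Pa/(kg/m^3)
Take the square root:
Vp = sqrt(56835637.4808) = 7538.94 m/s

7538.94


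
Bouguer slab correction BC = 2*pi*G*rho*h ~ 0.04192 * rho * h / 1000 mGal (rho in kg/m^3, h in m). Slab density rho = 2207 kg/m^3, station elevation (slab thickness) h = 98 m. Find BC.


BC = 0.04192 * rho * h / 1000
= 0.04192 * 2207 * 98 / 1000
= 9.0667 mGal

9.0667


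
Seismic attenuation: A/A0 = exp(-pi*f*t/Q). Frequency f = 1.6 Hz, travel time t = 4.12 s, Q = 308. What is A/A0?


pi*f*t/Q = pi*1.6*4.12/308 = 0.067238
A/A0 = exp(-0.067238) = 0.934972

0.934972


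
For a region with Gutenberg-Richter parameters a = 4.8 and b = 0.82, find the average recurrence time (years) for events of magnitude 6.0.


log10(N) = 4.8 - 0.82*6.0 = -0.12
N = 10^-0.12 = 0.758578
T = 1/N = 1/0.758578 = 1.3183 years

1.3183


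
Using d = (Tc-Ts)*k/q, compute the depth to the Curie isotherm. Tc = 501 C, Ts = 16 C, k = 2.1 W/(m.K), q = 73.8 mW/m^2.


T_Curie - T_surf = 501 - 16 = 485 C
Convert q to W/m^2: 73.8 mW/m^2 = 0.0738 W/m^2
d = 485 * 2.1 / 0.0738 = 13800.81 m

13800.81


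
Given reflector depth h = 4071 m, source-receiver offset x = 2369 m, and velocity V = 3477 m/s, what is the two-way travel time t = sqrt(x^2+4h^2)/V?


x^2 + 4h^2 = 2369^2 + 4*4071^2 = 5612161 + 66292164 = 71904325
sqrt(71904325) = 8479.6418
t = 8479.6418 / 3477 = 2.4388 s

2.4388


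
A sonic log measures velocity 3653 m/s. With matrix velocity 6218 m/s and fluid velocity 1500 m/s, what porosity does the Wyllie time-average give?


1/V - 1/Vm = 1/3653 - 1/6218 = 0.00011292
1/Vf - 1/Vm = 1/1500 - 1/6218 = 0.00050584
phi = 0.00011292 / 0.00050584 = 0.2232

0.2232


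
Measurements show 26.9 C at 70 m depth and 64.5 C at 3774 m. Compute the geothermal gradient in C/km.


dT = 64.5 - 26.9 = 37.6 C
dz = 3774 - 70 = 3704 m
gradient = dT/dz * 1000 = 37.6/3704 * 1000 = 10.1512 C/km

10.1512


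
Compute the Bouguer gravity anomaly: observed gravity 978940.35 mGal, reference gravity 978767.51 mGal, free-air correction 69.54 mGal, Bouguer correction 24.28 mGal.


BA = g_obs - g_ref + FAC - BC
= 978940.35 - 978767.51 + 69.54 - 24.28
= 218.1 mGal

218.1


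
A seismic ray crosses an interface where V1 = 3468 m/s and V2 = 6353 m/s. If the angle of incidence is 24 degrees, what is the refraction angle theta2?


sin(theta1) = sin(24 deg) = 0.406737
sin(theta2) = V2/V1 * sin(theta1) = 6353/3468 * 0.406737 = 0.745097
theta2 = arcsin(0.745097) = 48.1675 degrees

48.1675


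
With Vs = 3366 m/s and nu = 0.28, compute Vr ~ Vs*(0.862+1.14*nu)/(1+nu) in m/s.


Numerator factor = 0.862 + 1.14*0.28 = 1.1812
Denominator = 1 + 0.28 = 1.28
Vr = 3366 * 1.1812 / 1.28 = 3106.19 m/s

3106.19


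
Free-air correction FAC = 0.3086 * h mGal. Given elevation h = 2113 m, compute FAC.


FAC = 0.3086 * h
= 0.3086 * 2113
= 652.0718 mGal

652.0718


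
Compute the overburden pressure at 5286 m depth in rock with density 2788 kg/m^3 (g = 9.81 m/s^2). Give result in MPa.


P = rho * g * z / 1e6
= 2788 * 9.81 * 5286 / 1e6
= 144573580.08 / 1e6
= 144.5736 MPa

144.5736


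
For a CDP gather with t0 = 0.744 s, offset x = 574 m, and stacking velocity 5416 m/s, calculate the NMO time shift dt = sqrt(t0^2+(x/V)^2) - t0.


x/Vnmo = 574/5416 = 0.105982
(x/Vnmo)^2 = 0.011232
t0^2 = 0.553536
sqrt(0.553536 + 0.011232) = 0.751511
dt = 0.751511 - 0.744 = 0.007511

0.007511


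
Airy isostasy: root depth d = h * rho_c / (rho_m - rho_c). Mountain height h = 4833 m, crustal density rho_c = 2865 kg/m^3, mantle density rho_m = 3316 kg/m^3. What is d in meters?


rho_m - rho_c = 3316 - 2865 = 451
d = 4833 * 2865 / 451
= 13846545 / 451
= 30701.87 m

30701.87


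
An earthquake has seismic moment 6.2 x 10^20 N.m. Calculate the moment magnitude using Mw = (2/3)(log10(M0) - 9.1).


log10(M0) = log10(6.2 x 10^20) = 20.7924
Mw = 2/3 * (20.7924 - 9.1)
= 2/3 * 11.6924
= 7.79

7.79


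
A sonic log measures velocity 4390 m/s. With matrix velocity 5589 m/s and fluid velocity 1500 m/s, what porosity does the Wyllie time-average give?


1/V - 1/Vm = 1/4390 - 1/5589 = 4.887e-05
1/Vf - 1/Vm = 1/1500 - 1/5589 = 0.00048774
phi = 4.887e-05 / 0.00048774 = 0.1002

0.1002


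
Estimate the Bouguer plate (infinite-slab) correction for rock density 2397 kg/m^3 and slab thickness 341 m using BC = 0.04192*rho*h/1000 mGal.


BC = 0.04192 * rho * h / 1000
= 0.04192 * 2397 * 341 / 1000
= 34.2644 mGal

34.2644


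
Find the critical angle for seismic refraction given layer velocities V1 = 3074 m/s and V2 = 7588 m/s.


V1/V2 = 3074/7588 = 0.405113
theta_c = arcsin(0.405113) = 23.8982 degrees

23.8982


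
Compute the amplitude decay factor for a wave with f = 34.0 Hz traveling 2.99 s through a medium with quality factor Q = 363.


pi*f*t/Q = pi*34.0*2.99/363 = 0.879819
A/A0 = exp(-0.879819) = 0.414858

0.414858


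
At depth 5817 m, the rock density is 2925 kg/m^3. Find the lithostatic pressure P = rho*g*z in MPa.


P = rho * g * z / 1e6
= 2925 * 9.81 * 5817 / 1e6
= 166914452.25 / 1e6
= 166.9145 MPa

166.9145


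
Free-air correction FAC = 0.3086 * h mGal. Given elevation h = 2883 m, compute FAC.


FAC = 0.3086 * h
= 0.3086 * 2883
= 889.6938 mGal

889.6938


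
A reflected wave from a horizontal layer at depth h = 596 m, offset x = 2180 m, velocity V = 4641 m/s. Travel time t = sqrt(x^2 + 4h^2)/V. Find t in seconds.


x^2 + 4h^2 = 2180^2 + 4*596^2 = 4752400 + 1420864 = 6173264
sqrt(6173264) = 2484.6054
t = 2484.6054 / 4641 = 0.5354 s

0.5354


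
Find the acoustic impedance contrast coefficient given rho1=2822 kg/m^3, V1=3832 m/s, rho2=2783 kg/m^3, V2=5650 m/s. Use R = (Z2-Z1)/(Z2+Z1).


Z1 = 2822 * 3832 = 10813904
Z2 = 2783 * 5650 = 15723950
R = (15723950 - 10813904) / (15723950 + 10813904) = 4910046 / 26537854 = 0.185

0.185


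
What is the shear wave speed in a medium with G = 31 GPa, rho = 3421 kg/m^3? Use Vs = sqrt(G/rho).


Convert G to Pa: G = 31e9 Pa
Compute G/rho = 31e9 / 3421 = 9061677.872
Vs = sqrt(9061677.872) = 3010.26 m/s

3010.26


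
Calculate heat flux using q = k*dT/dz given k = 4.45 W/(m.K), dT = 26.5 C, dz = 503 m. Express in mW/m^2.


q = k * dT / dz * 1000
= 4.45 * 26.5 / 503 * 1000
= 0.234443 * 1000
= 234.4433 mW/m^2

234.4433


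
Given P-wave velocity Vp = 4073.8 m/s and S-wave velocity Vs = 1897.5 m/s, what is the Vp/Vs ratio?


Vp/Vs = 4073.8 / 1897.5
= 2.1469

2.1469


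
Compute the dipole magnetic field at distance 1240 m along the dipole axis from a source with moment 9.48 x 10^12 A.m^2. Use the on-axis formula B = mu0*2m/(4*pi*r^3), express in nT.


m = 9.48 x 10^12 = 9480000000000 A.m^2
2m = 18960000000000 A.m^2
r^3 = 1240^3 = 1906624000
B = (4pi*10^-7) * 18960000000000 / (4*pi * 1906624000) * 1e9
= 23825838.684825 / 23959343806.23 * 1e9
= 994427.8473 nT

994427.8473


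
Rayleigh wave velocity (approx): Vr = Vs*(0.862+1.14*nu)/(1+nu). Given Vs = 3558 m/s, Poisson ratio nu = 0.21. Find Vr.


Numerator factor = 0.862 + 1.14*0.21 = 1.1014
Denominator = 1 + 0.21 = 1.21
Vr = 3558 * 1.1014 / 1.21 = 3238.66 m/s

3238.66


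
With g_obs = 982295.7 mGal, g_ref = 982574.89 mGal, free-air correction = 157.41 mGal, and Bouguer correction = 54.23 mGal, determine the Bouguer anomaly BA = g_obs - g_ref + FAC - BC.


BA = g_obs - g_ref + FAC - BC
= 982295.7 - 982574.89 + 157.41 - 54.23
= -176.01 mGal

-176.01


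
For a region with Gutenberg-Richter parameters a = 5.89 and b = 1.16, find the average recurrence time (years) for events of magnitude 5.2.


log10(N) = 5.89 - 1.16*5.2 = -0.142
N = 10^-0.142 = 0.721107
T = 1/N = 1/0.721107 = 1.3868 years

1.3868


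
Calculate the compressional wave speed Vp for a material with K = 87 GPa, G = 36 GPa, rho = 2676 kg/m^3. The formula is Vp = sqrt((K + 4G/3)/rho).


First compute the effective modulus:
K + 4G/3 = 87e9 + 4*36e9/3 = 135000000000.0 Pa
Then divide by density:
135000000000.0 / 2676 = 50448430.4933 Pa/(kg/m^3)
Take the square root:
Vp = sqrt(50448430.4933) = 7102.71 m/s

7102.71


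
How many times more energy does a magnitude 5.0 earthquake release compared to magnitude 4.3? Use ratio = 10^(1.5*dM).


M2 - M1 = 5.0 - 4.3 = 0.7
1.5 * 0.7 = 1.05
ratio = 10^1.05 = 11.22

11.22


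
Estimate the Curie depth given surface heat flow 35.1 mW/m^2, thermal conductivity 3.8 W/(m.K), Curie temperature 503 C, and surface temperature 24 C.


T_Curie - T_surf = 503 - 24 = 479 C
Convert q to W/m^2: 35.1 mW/m^2 = 0.0351 W/m^2
d = 479 * 3.8 / 0.0351 = 51857.55 m

51857.55


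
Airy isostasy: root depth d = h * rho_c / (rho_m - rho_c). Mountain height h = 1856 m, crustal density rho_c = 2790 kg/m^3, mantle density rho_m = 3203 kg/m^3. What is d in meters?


rho_m - rho_c = 3203 - 2790 = 413
d = 1856 * 2790 / 413
= 5178240 / 413
= 12538.11 m

12538.11


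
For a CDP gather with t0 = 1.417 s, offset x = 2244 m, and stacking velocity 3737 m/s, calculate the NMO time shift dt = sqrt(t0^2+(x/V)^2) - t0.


x/Vnmo = 2244/3737 = 0.600482
(x/Vnmo)^2 = 0.360578
t0^2 = 2.007889
sqrt(2.007889 + 0.360578) = 1.538983
dt = 1.538983 - 1.417 = 0.121983

0.121983


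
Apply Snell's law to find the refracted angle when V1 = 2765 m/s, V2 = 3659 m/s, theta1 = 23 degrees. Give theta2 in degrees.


sin(theta1) = sin(23 deg) = 0.390731
sin(theta2) = V2/V1 * sin(theta1) = 3659/2765 * 0.390731 = 0.517065
theta2 = arcsin(0.517065) = 31.1356 degrees

31.1356


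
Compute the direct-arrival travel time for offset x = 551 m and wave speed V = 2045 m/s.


t = x / V
= 551 / 2045
= 0.2694 s

0.2694


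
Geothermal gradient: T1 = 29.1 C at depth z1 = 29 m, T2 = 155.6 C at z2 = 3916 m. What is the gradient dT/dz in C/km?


dT = 155.6 - 29.1 = 126.5 C
dz = 3916 - 29 = 3887 m
gradient = dT/dz * 1000 = 126.5/3887 * 1000 = 32.5444 C/km

32.5444


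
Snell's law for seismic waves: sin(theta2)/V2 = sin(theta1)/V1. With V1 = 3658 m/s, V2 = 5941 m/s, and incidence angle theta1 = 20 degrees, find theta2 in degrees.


sin(theta1) = sin(20 deg) = 0.34202
sin(theta2) = V2/V1 * sin(theta1) = 5941/3658 * 0.34202 = 0.555479
theta2 = arcsin(0.555479) = 33.7437 degrees

33.7437


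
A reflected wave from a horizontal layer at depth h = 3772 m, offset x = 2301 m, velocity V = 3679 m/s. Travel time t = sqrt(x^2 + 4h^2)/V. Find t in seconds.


x^2 + 4h^2 = 2301^2 + 4*3772^2 = 5294601 + 56911936 = 62206537
sqrt(62206537) = 7887.1121
t = 7887.1121 / 3679 = 2.1438 s

2.1438


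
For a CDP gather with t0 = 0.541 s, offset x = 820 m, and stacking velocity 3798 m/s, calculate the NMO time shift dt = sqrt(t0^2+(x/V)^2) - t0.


x/Vnmo = 820/3798 = 0.215903
(x/Vnmo)^2 = 0.046614
t0^2 = 0.292681
sqrt(0.292681 + 0.046614) = 0.58249
dt = 0.58249 - 0.541 = 0.04149

0.04149


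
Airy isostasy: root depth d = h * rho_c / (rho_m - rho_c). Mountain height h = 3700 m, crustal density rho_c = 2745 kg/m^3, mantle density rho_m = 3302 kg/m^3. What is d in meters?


rho_m - rho_c = 3302 - 2745 = 557
d = 3700 * 2745 / 557
= 10156500 / 557
= 18234.29 m

18234.29


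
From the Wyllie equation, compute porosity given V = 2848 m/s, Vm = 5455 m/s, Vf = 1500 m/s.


1/V - 1/Vm = 1/2848 - 1/5455 = 0.00016781
1/Vf - 1/Vm = 1/1500 - 1/5455 = 0.00048335
phi = 0.00016781 / 0.00048335 = 0.3472

0.3472


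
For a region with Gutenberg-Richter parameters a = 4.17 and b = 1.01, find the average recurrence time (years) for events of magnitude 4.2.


log10(N) = 4.17 - 1.01*4.2 = -0.072
N = 10^-0.072 = 0.847227
T = 1/N = 1/0.847227 = 1.1803 years

1.1803


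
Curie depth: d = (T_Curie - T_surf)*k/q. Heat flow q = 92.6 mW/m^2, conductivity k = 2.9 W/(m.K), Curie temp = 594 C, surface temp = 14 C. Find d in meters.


T_Curie - T_surf = 594 - 14 = 580 C
Convert q to W/m^2: 92.6 mW/m^2 = 0.0926 W/m^2
d = 580 * 2.9 / 0.0926 = 18164.15 m

18164.15


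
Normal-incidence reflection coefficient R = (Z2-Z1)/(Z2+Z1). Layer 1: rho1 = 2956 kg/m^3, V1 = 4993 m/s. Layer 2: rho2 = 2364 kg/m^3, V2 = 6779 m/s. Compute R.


Z1 = 2956 * 4993 = 14759308
Z2 = 2364 * 6779 = 16025556
R = (16025556 - 14759308) / (16025556 + 14759308) = 1266248 / 30784864 = 0.0411

0.0411


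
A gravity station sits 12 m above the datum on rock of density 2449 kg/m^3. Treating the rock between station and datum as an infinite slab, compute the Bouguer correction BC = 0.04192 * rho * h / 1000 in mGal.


BC = 0.04192 * rho * h / 1000
= 0.04192 * 2449 * 12 / 1000
= 1.2319 mGal

1.2319


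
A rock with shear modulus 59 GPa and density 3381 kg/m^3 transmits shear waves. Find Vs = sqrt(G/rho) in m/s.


Convert G to Pa: G = 59e9 Pa
Compute G/rho = 59e9 / 3381 = 17450458.4442
Vs = sqrt(17450458.4442) = 4177.37 m/s

4177.37


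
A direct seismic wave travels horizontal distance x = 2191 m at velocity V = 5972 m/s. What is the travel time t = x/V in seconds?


t = x / V
= 2191 / 5972
= 0.3669 s

0.3669


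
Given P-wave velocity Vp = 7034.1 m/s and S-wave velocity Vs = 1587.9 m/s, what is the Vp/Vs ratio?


Vp/Vs = 7034.1 / 1587.9
= 4.4298

4.4298


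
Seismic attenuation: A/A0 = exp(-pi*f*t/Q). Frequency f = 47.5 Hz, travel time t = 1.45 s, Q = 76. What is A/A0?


pi*f*t/Q = pi*47.5*1.45/76 = 2.847068
A/A0 = exp(-2.847068) = 0.058014

0.058014


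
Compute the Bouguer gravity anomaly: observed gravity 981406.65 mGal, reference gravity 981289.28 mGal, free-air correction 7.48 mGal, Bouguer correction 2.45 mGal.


BA = g_obs - g_ref + FAC - BC
= 981406.65 - 981289.28 + 7.48 - 2.45
= 122.4 mGal

122.4


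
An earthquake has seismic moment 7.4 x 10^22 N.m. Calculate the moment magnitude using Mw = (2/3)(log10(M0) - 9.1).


log10(M0) = log10(7.4 x 10^22) = 22.8692
Mw = 2/3 * (22.8692 - 9.1)
= 2/3 * 13.7692
= 9.18

9.18


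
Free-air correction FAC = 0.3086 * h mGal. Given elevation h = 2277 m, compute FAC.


FAC = 0.3086 * h
= 0.3086 * 2277
= 702.6822 mGal

702.6822


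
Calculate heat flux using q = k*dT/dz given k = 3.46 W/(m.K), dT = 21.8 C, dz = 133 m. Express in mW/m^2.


q = k * dT / dz * 1000
= 3.46 * 21.8 / 133 * 1000
= 0.567128 * 1000
= 567.1278 mW/m^2

567.1278


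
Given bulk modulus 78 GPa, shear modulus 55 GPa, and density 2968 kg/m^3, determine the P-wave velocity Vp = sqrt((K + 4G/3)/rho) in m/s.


First compute the effective modulus:
K + 4G/3 = 78e9 + 4*55e9/3 = 151333333333.33 Pa
Then divide by density:
151333333333.33 / 2968 = 50988319.8562 Pa/(kg/m^3)
Take the square root:
Vp = sqrt(50988319.8562) = 7140.61 m/s

7140.61


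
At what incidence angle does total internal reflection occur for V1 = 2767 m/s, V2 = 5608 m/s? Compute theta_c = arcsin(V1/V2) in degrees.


V1/V2 = 2767/5608 = 0.493402
theta_c = arcsin(0.493402) = 29.5645 degrees

29.5645


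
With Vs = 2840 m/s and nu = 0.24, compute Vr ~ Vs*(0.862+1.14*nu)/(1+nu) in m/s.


Numerator factor = 0.862 + 1.14*0.24 = 1.1356
Denominator = 1 + 0.24 = 1.24
Vr = 2840 * 1.1356 / 1.24 = 2600.89 m/s

2600.89


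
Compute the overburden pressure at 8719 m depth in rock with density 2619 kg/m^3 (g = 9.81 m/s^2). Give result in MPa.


P = rho * g * z / 1e6
= 2619 * 9.81 * 8719 / 1e6
= 224011948.41 / 1e6
= 224.0119 MPa

224.0119


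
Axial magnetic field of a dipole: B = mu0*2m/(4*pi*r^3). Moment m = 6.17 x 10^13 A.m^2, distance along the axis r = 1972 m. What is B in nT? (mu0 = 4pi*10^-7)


m = 6.17 x 10^13 = 61700000000000 A.m^2
2m = 123400000000000 A.m^2
r^3 = 1972^3 = 7668682048
B = (4pi*10^-7) * 123400000000000 / (4*pi * 7668682048) * 1e9
= 155069013.381192 / 96367500738.85 * 1e9
= 1609142.2128 nT

1609142.2128


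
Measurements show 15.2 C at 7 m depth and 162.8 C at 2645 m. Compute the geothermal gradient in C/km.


dT = 162.8 - 15.2 = 147.6 C
dz = 2645 - 7 = 2638 m
gradient = dT/dz * 1000 = 147.6/2638 * 1000 = 55.9515 C/km

55.9515


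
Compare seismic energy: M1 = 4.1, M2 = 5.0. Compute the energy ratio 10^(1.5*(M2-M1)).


M2 - M1 = 5.0 - 4.1 = 0.9
1.5 * 0.9 = 1.35
ratio = 10^1.35 = 22.39

22.39


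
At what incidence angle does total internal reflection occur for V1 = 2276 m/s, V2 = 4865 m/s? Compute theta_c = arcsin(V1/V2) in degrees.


V1/V2 = 2276/4865 = 0.467831
theta_c = arcsin(0.467831) = 27.8936 degrees

27.8936


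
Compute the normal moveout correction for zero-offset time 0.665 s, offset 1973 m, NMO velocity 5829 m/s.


x/Vnmo = 1973/5829 = 0.33848
(x/Vnmo)^2 = 0.114569
t0^2 = 0.442225
sqrt(0.442225 + 0.114569) = 0.746186
dt = 0.746186 - 0.665 = 0.081186

0.081186


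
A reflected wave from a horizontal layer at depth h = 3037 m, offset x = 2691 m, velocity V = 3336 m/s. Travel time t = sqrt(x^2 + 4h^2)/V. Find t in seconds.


x^2 + 4h^2 = 2691^2 + 4*3037^2 = 7241481 + 36893476 = 44134957
sqrt(44134957) = 6643.4146
t = 6643.4146 / 3336 = 1.9914 s

1.9914
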